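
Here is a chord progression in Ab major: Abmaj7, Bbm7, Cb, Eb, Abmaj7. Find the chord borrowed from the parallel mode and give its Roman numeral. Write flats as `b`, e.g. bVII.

Ab major has the diatonic set Ab, Bbm, Cm, Db, Eb, Fm, Gdim. Abmaj7, Bbm7 and Eb all belong to that set. Cb (Cb–Eb–Gb) is not: scale degree 3 in Ab major carries Cm (iii). In Ab minor the chord on that degree is Cb, so here it functions as bIII, borrowed from the parallel minor.

bIII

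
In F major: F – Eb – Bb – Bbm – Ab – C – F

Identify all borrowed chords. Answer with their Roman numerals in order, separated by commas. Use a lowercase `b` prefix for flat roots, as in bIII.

bVII, iv, bIII

The diatonic triads in F major are F, Gm, Am, Bb, C, Dm, Edim. F, Bb and C are all diatonic. Eb (Eb–G–Bb) doesn't fit — on degree 7 F major would have Edim (vii°). Eb is the degree-7 chord of F minor, so it is the borrowed bVII. Bbm (Bb–Db–F) doesn't fit — on degree 4 F major would have Bb (IV). Bbm is the degree-4 chord of F minor, so it is the borrowed iv. Ab (Ab–C–Eb) doesn't fit — on degree 3 F major would have Am (iii). Ab is the degree-3 chord of F minor, so it is the borrowed bIII.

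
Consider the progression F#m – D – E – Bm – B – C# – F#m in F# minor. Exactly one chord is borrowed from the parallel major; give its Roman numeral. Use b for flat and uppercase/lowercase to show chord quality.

In F# minor (with V from harmonic minor) the diatonic chords are F#m, G#dim, A, Bm, C#, D, E. F#m, D, E, Bm and C# all belong to that set. But B (B–D#–F#) is foreign: the diatonic iv on degree 4 is Bm, whereas B comes from F# major. It is labeled IV.

IV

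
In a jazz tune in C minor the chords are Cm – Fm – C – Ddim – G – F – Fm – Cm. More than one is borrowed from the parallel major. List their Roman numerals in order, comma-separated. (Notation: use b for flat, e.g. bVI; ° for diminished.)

In C minor (with V from harmonic minor) the diatonic chords are Cm, Ddim, Eb, Fm, G, Ab, Bb. Of the given chords, Cm, Fm, Ddim and G are diatonic. C (C–E–G) doesn't fit — on degree 1 C minor would have Cm (i). C is the degree-1 chord of C major, so it is the borrowed I. But F (F–A–C) is foreign: the diatonic iv on degree 4 is Fm, whereas F comes from C major. It is labeled IV.

I, IV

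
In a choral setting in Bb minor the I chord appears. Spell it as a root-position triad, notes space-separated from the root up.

I is built on scale degree 1, which is Bb in both Bb minor and its parallel. Building the major chord from the parallel major on Bb: Bb–D–F.

Bb D F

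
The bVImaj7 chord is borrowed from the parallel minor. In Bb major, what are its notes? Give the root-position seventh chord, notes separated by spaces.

The root of bVImaj7 is the lowered 6th degree: G becomes Gb. Stacking thirds in Bb minor on Gb gives Gb–Bb–Db–F.

Gb Bb Db F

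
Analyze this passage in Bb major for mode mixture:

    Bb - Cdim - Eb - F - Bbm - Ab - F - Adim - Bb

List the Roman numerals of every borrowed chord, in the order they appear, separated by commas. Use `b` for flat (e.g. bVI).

Bb major has the diatonic set Bb, Cm, Dm, Eb, F, Gm, Adim. Bb, Eb, F and Adim are all diatonic. But Cdim (C–Eb–Gb) is foreign: the diatonic ii on degree 2 is Cm, whereas Cdim comes from Bb minor. It is labeled ii°. But Bbm (Bb–Db–F) is foreign: the diatonic I on degree 1 is Bb, whereas Bbm comes from Bb minor. It is labeled i. But Ab (Ab–C–Eb) is foreign: the diatonic vii° on degree 7 is Adim, whereas Ab comes from Bb minor. It is labeled bVII.

ii°, i, bVII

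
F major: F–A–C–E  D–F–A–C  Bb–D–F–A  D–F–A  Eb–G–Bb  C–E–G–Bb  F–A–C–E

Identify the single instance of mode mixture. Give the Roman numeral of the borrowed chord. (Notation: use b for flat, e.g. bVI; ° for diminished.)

bVII

In F major the diatonic chords are F, Gm, Am, Bb, C, Dm, Edim. F–A–C–E = Fmaj7, D–F–A–C = Dm7, Bb–D–F–A = Bbmaj7, D–F–A = Dm and C–E–G–Bb = C7 all belong to that set. But Eb–G–Bb is foreign: the diatonic vii° on degree 7 is Edim, whereas Eb comes from F minor. It is labeled bVII.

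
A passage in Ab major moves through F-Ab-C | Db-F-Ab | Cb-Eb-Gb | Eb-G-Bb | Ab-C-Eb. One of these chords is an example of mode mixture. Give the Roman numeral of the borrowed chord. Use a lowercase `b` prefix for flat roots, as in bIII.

In Ab major the diatonic chords are Ab, Bbm, Cm, Db, Eb, Fm, Gdim. Of the given chords, F–Ab–C = Fm, Db–F–Ab = Db, Eb–G–Bb = Eb and Ab–C–Eb = Ab are diatonic. But Cb–Eb–Gb is foreign: the diatonic iii on degree 3 is Cm, whereas Cb comes from Ab minor. It is labeled bIII.

bIII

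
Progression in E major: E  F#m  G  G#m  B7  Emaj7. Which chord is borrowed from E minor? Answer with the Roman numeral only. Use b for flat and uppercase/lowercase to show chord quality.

bIII

The diatonic triads in E major are E, F#m, G#m, A, B, C#m, D#dim. E, F#m, G#m, B7 and Emaj7 all belong to that set. But G (G–B–D) is foreign: the diatonic iii on degree 3 is G#m, whereas G comes from E minor. It is labeled bIII.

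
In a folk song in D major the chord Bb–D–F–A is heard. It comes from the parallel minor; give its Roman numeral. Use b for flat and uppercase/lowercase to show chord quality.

The root Bb is the lowered 6th scale degree — diatonically D major has B there. Bb–D–F–A is a major-seventh chord — the form found in D minor, not the diatonic vi (Bm). Borrowed into D major it is written bVImaj7.

bVImaj7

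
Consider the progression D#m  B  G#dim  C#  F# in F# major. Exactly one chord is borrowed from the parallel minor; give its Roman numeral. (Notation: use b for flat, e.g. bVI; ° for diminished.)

ii°

The diatonic triads in F# major are F#, G#m, A#m, B, C#, D#m, E#dim. D#m, B, C# and F# all belong to that set. G#dim (G#–B–D) is not: scale degree 2 in F# major carries G#m (ii). In F# minor the chord on that degree is G#dim, so here it functions as ii°, borrowed from the parallel minor.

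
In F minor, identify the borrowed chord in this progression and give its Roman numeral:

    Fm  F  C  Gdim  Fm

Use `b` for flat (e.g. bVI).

F minor has the diatonic set Fm, Gdim, Ab, Bbm, C, Db, Eb (with V from harmonic minor). Of the given chords, Fm, C and Gdim are diatonic. F (F–A–C) doesn't fit — on degree 1 F minor would have Fm (i). F is the degree-1 chord of F major, so it is the borrowed I.

I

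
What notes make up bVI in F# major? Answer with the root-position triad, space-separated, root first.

bVI is built on the lowered scale degree 6. In F# major degree 6 is D#; lowered it becomes D. In F# minor the chord on D is D–F#–A.

D F# A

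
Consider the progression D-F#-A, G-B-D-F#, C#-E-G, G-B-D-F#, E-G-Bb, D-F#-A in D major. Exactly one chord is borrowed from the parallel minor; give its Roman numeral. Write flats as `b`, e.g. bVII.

The diatonic triads in D major are D, Em, F#m, G, A, Bm, C#dim. D–F#–A = D, G–B–D–F# = Gmaj7 and C#–E–G = C#dim are all diatonic. E–G–Bb doesn't fit — on degree 2 D major would have Em (ii). Edim is the degree-2 chord of D minor, so it is the borrowed ii°.

ii°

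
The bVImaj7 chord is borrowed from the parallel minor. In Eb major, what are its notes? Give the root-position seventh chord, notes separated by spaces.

Scale degree 6 in Eb major is C. bVImaj7 uses the lowered form, Cb, taken from Eb minor. In Eb minor the chord on Cb is Cb–Eb–Gb–Bb.

Cb Eb Gb Bb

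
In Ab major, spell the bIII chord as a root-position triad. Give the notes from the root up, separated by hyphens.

Cb-Eb-Gb

bIII is built on the lowered scale degree 3. In Ab major degree 3 is C; lowered it becomes Cb. In Ab minor the chord on Cb is Cb–Eb–Gb.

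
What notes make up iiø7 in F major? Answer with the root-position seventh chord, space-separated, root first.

G Bb Db F

iiø7 is built on scale degree 2, which is G in both F major and its parallel. In F minor the chord on G is G–Bb–Db–F.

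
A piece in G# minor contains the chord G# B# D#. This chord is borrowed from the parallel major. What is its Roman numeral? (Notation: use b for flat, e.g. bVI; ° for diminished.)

The root G# is the diatonic 1st degree of G# minor; the borrowing shows in the chord quality. Diatonically G# minor has G#m (i) on that degree; G#–B#–D# is instead the major chord native to G# major, so it takes the label I.

I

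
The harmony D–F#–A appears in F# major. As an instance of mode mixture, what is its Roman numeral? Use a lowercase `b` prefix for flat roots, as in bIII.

In F# major scale degree 6 is D#; D is its lowered form, from F# minor. Diatonically F# major has D#m (vi) on that degree; D–F#–A is instead the major chord native to F# minor, so it takes the label bVI.

bVI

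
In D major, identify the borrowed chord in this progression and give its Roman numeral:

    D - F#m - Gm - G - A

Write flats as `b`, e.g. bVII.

iv

D major has the diatonic set D, Em, F#m, G, A, Bm, C#dim. Of the given chords, D, F#m, G and A are diatonic. But Gm (G–Bb–D) is foreign: the diatonic IV on degree 4 is G, whereas Gm comes from D minor. It is labeled iv.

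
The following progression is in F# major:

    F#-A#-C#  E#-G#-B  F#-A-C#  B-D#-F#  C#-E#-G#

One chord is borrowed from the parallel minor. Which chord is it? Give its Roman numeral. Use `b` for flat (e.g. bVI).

In F# major the diatonic chords are F#, G#m, A#m, B, C#, D#m, E#dim. F#–A#–C# = F#, E#–G#–B = E#dim, B–D#–F# = B and C#–E#–G# = C# are all diatonic. But F#–A–C# is foreign: the diatonic I on degree 1 is F#, whereas F#m comes from F# minor. It is labeled i.

i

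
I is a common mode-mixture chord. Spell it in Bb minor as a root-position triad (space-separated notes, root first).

Bb D F

I is built on scale degree 1, which is Bb in both Bb minor and its parallel. In Bb major the chord on Bb is Bb–D–F.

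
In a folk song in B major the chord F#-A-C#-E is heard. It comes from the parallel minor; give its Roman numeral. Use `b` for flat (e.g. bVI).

The root F# is the diatonic 5th degree of B major; the borrowing shows in the chord quality. F#–A–C#–E is a minor-seventh chord — the form found in B minor, not the diatonic V (F#). Borrowed into B major it is written v7.

v7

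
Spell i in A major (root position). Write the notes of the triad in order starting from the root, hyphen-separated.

The root, A, is scale degree 1 — the same note in A major and A minor; only the chord quality changes. Stacking thirds in A minor on A gives A–C–E.

A-C-E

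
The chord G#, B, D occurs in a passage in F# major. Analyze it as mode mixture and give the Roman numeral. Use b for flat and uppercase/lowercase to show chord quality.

ii°

G# is scale degree 2 in F# major. Diatonically F# major has G#m (ii) on that degree; G#–B–D is instead the diminished chord native to F# minor, so it takes the label ii°.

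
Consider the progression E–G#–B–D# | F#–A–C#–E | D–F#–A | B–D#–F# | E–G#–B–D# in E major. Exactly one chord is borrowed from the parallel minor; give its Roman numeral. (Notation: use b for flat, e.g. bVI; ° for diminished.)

The diatonic triads in E major are E, F#m, G#m, A, B, C#m, D#dim. Of the given chords, E–G#–B–D# = Emaj7, F#–A–C#–E = F#m7 and B–D#–F# = B are diatonic. D–F#–A is not: scale degree 7 in E major carries D#dim (vii°). In E minor the chord on that degree is D, so here it functions as bVII, borrowed from the parallel minor.

bVII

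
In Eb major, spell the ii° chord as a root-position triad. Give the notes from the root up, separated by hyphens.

F-Ab-Cb

ii° is built on scale degree 2, which is F in both Eb major and its parallel. Building the diminished chord from the parallel minor on F: F–Ab–Cb.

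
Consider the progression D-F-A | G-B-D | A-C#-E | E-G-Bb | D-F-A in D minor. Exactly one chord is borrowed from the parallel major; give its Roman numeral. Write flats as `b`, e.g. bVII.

In D minor (with V from harmonic minor) the diatonic chords are Dm, Edim, F, Gm, A, Bb, C. Of the given chords, D–F–A = Dm, A–C#–E = A and E–G–Bb = Edim are diatonic. G–B–D is not: scale degree 4 in D minor carries Gm (iv). In D major the chord on that degree is G, so here it functions as IV, borrowed from the parallel major.

IV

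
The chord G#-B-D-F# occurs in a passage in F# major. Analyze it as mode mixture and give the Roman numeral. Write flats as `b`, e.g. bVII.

iiø7

The root G# is the diatonic 2nd degree of F# major; the borrowing shows in the chord quality. Diatonically F# major has G#m (ii) on that degree; G#–B–D–F# is instead the half-diminished-seventh chord native to F# minor, so it takes the label iiø7.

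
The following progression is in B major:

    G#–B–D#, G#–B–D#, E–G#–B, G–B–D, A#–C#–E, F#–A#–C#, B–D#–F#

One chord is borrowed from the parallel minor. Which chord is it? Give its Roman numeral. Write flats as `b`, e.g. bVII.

bVI

B major has the diatonic set B, C#m, D#m, E, F#, G#m, A#dim. G#–B–D# = G#m, E–G#–B = E, A#–C#–E = A#dim, F#–A#–C# = F# and B–D#–F# = B are all diatonic. G–B–D doesn't fit — on degree 6 B major would have G#m (vi). G is the degree-6 chord of B minor, so it is the borrowed bVI.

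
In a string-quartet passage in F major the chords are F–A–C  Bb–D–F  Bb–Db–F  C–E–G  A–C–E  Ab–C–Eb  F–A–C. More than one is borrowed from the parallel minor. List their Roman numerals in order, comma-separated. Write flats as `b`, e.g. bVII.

iv, bIII

The diatonic triads in F major are F, Gm, Am, Bb, C, Dm, Edim. Of the given chords, F–A–C = F, Bb–D–F = Bb, C–E–G = C and A–C–E = Am are diatonic. But Bb–Db–F is foreign: the diatonic IV on degree 4 is Bb, whereas Bbm comes from F minor. It is labeled iv. But Ab–C–Eb is foreign: the diatonic iii on degree 3 is Am, whereas Ab comes from F minor. It is labeled bIII.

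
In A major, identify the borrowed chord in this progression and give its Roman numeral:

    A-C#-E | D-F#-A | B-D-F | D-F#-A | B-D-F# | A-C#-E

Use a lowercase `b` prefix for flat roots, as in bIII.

ii°

A major has the diatonic set A, Bm, C#m, D, E, F#m, G#dim. Of the given chords, A–C#–E = A, D–F#–A = D and B–D–F# = Bm are diatonic. But B–D–F is foreign: the diatonic ii on degree 2 is Bm, whereas Bdim comes from A minor. It is labeled ii°.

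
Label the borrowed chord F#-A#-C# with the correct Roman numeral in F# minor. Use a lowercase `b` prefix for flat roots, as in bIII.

I

F# is scale degree 1 in F# minor. The diatonic chord on degree 1 would be F#m (i), but F#–A#–C# is the major chord from F# major. As a borrowed chord it is labeled I.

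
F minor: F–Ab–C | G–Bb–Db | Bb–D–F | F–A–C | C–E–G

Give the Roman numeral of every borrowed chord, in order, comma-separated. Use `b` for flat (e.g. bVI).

The diatonic triads in F minor (with V from harmonic minor) are Fm, Gdim, Ab, Bbm, C, Db, Eb. F–Ab–C = Fm, G–Bb–Db = Gdim and C–E–G = C all belong to that set. But Bb–D–F is foreign: the diatonic iv on degree 4 is Bbm, whereas Bb comes from F major. It is labeled IV. F–A–C doesn't fit — on degree 1 F minor would have Fm (i). F is the degree-1 chord of F major, so it is the borrowed I.

IV, I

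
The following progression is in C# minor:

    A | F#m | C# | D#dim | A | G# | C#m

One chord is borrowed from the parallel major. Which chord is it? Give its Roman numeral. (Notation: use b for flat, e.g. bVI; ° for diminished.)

The diatonic triads in C# minor (with V from harmonic minor) are C#m, D#dim, E, F#m, G#, A, B. Of the given chords, A, F#m, D#dim, G# and C#m are diatonic. C# (C#–E#–G#) doesn't fit — on degree 1 C# minor would have C#m (i). C# is the degree-1 chord of C# major, so it is the borrowed I.

I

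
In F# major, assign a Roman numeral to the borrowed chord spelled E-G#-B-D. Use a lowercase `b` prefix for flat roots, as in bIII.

The root E is the lowered 7th scale degree — diatonically F# major has E# there. The diatonic chord on degree 7 would be E#dim (vii°), but E–G#–B–D is the dominant-seventh chord from F# minor. As a borrowed chord it is labeled bVII7.

bVII7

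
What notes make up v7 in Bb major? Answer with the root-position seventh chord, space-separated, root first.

F Ab C Eb

v7 is built on scale degree 5, which is F in both Bb major and its parallel. Building the minor-seventh chord from the parallel minor on F: F–Ab–C–Eb.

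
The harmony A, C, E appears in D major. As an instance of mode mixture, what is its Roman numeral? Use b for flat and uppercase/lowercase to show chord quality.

A is scale degree 5 in D major. The diatonic chord on degree 5 would be A (V), but A–C–E is the minor chord from D minor. As a borrowed chord it is labeled v.

v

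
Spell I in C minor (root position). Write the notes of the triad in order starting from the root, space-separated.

I is built on scale degree 1, which is C in both C minor and its parallel. Stacking thirds in C major on C gives C–E–G.

C E G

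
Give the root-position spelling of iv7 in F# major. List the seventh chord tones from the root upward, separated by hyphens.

B-D-F#-A

iv7 is built on scale degree 4, which is B in both F# major and its parallel. Building the minor-seventh chord from the parallel minor on B: B–D–F#–A.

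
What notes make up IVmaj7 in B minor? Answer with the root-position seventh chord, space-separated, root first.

E G# B D#

IVmaj7 is built on scale degree 4, which is E in both B minor and its parallel. Building the major-seventh chord from the parallel major on E: E–G#–B–D#.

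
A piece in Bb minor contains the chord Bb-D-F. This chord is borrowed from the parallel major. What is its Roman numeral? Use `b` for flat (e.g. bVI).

I

The root Bb is the diatonic 1st degree of Bb minor; the borrowing shows in the chord quality. The diatonic chord on degree 1 would be Bbm (i), but Bb–D–F is the major chord from Bb major. As a borrowed chord it is labeled I.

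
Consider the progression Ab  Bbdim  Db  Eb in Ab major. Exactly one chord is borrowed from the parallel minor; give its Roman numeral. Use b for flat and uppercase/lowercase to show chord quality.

In Ab major the diatonic chords are Ab, Bbm, Cm, Db, Eb, Fm, Gdim. Ab, Db and Eb are all diatonic. But Bbdim (Bb–Db–Fb) is foreign: the diatonic ii on degree 2 is Bbm, whereas Bbdim comes from Ab minor. It is labeled ii°.

ii°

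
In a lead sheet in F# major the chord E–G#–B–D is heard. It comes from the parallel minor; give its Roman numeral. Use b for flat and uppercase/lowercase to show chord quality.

E is the lowered form of scale degree 7 in F# major (the diatonic degree 7 is E#). Diatonically F# major has E#dim (vii°) on that degree; E–G#–B–D is instead the dominant-seventh chord native to F# minor, so it takes the label bVII7.

bVII7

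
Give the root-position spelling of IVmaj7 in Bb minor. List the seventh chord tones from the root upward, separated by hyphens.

Eb-G-Bb-D

The root, Eb, is scale degree 4 — the same note in Bb minor and Bb major; only the chord quality changes. Stacking thirds in Bb major on Eb gives Eb–G–Bb–D.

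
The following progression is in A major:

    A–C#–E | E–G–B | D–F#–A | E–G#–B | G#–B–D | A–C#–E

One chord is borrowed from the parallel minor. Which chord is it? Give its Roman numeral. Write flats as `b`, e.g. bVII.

v

The diatonic triads in A major are A, Bm, C#m, D, E, F#m, G#dim. A–C#–E = A, D–F#–A = D, E–G#–B = E and G#–B–D = G#dim all belong to that set. E–G–B doesn't fit — on degree 5 A major would have E (V). Em is the degree-5 chord of A minor, so it is the borrowed v.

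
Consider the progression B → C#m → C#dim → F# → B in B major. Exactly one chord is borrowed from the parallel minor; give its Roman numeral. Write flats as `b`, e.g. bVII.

The diatonic triads in B major are B, C#m, D#m, E, F#, G#m, A#dim. B, C#m and F# all belong to that set. C#dim (C#–E–G) is not: scale degree 2 in B major carries C#m (ii). In B minor the chord on that degree is C#dim, so here it functions as ii°, borrowed from the parallel minor.

ii°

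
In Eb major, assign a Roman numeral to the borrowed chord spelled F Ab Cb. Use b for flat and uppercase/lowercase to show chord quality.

ii°

F is scale degree 2 in Eb major. F–Ab–Cb is a diminished chord — the form found in Eb minor, not the diatonic ii (Fm). Borrowed into Eb major it is written ii°.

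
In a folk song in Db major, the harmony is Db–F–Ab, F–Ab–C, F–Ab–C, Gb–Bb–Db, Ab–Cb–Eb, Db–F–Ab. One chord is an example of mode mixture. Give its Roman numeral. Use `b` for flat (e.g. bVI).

Db major has the diatonic set Db, Ebm, Fm, Gb, Ab, Bbm, Cdim. Db–F–Ab = Db, F–Ab–C = Fm and Gb–Bb–Db = Gb are all diatonic. Ab–Cb–Eb doesn't fit — on degree 5 Db major would have Ab (V). Abm is the degree-5 chord of Db minor, so it is the borrowed v.

v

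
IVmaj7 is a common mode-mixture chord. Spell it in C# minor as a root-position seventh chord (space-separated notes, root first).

The root, F#, is scale degree 4 — the same note in C# minor and C# major; only the chord quality changes. Building the major-seventh chord from the parallel major on F#: F#–A#–C#–E#.

F# A# C# E#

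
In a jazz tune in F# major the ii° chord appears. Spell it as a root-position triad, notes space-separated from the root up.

ii° is built on scale degree 2, which is G# in both F# major and its parallel. In F# minor the chord on G# is G#–B–D.

G# B D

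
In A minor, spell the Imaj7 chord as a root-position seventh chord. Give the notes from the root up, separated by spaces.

Imaj7 is built on scale degree 1, which is A in both A minor and its parallel. Stacking thirds in A major on A gives A–C#–E–G#.

A C# E G#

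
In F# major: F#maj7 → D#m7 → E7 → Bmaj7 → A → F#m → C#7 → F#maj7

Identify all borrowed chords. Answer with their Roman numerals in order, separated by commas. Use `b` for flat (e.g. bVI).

bVII7, bIII, i

The diatonic triads in F# major are F#, G#m, A#m, B, C#, D#m, E#dim. F#maj7, D#m7, Bmaj7 and C#7 all belong to that set. E7 (E–G#–B–D) doesn't fit — on degree 7 F# major would have E#dim (vii°). E7 is the degree-7 chord of F# minor, so it is the borrowed bVII7. But A (A–C#–E) is foreign: the diatonic iii on degree 3 is A#m, whereas A comes from F# minor. It is labeled bIII. F#m (F#–A–C#) is not: scale degree 1 in F# major carries F# (I). In F# minor the chord on that degree is F#m, so here it functions as i, borrowed from the parallel minor.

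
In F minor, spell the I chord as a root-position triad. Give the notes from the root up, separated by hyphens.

I is built on scale degree 1, which is F in both F minor and its parallel. In F major the chord on F is F–A–C.

F-A-C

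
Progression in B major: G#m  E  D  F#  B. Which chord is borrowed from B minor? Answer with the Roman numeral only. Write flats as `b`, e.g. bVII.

bIII

In B major the diatonic chords are B, C#m, D#m, E, F#, G#m, A#dim. G#m, E, F# and B all belong to that set. D (D–F#–A) doesn't fit — on degree 3 B major would have D#m (iii). D is the degree-3 chord of B minor, so it is the borrowed bIII.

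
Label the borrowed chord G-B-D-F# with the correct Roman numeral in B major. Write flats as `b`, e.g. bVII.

The root G is the lowered 6th scale degree — diatonically B major has G# there. G–B–D–F# is a major-seventh chord — the form found in B minor, not the diatonic vi (G#m). Borrowed into B major it is written bVImaj7.

bVImaj7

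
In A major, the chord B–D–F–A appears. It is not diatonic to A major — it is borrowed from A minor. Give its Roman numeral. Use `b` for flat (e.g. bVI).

iiø7

B is scale degree 2 in A major. The diatonic chord on degree 2 would be Bm (ii), but B–D–F–A is the half-diminished-seventh chord from A minor. As a borrowed chord it is labeled iiø7.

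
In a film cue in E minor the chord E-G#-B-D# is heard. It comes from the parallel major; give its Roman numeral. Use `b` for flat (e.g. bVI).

Imaj7

E is scale degree 1 in E minor. Diatonically E minor has Em (i) on that degree; E–G#–B–D# is instead the major-seventh chord native to E major, so it takes the label Imaj7.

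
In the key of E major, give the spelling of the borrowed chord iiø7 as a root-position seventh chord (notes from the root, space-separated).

The root, F#, is scale degree 2 — the same note in E major and E minor; only the chord quality changes. Building the half-diminished-seventh chord from the parallel minor on F#: F#–A–C–E.

F# A C E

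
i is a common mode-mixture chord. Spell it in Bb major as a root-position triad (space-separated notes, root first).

The root, Bb, is scale degree 1 — the same note in Bb major and Bb minor; only the chord quality changes. Building the minor chord from the parallel minor on Bb: Bb–Db–F.

Bb Db F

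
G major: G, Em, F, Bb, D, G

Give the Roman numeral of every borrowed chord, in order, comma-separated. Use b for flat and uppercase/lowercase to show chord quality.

The diatonic triads in G major are G, Am, Bm, C, D, Em, F#dim. Of the given chords, G, Em and D are diatonic. F (F–A–C) is not: scale degree 7 in G major carries F#dim (vii°). In G minor the chord on that degree is F, so here it functions as bVII, borrowed from the parallel minor. But Bb (Bb–D–F) is foreign: the diatonic iii on degree 3 is Bm, whereas Bb comes from G minor. It is labeled bIII.

bVII, bIII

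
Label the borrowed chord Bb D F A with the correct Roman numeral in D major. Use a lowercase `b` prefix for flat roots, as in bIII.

bVImaj7

The root Bb is the lowered 6th scale degree — diatonically D major has B there. Diatonically D major has Bm (vi) on that degree; Bb–D–F–A is instead the major-seventh chord native to D minor, so it takes the label bVImaj7.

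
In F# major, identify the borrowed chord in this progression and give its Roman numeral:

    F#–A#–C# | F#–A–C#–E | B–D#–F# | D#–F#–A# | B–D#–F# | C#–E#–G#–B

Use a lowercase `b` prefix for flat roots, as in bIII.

i7

In F# major the diatonic chords are F#, G#m, A#m, B, C#, D#m, E#dim. Of the given chords, F#–A#–C# = F#, B–D#–F# = B, D#–F#–A# = D#m and C#–E#–G#–B = C#7 are diatonic. F#–A–C#–E doesn't fit — on degree 1 F# major would have F# (I). F#m7 is the degree-1 chord of F# minor, so it is the borrowed i7.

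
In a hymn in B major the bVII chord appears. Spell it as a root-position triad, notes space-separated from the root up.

The root of bVII is the lowered 7th degree: A# becomes A. Building the major chord from the parallel minor on A: A–C#–E.

A C# E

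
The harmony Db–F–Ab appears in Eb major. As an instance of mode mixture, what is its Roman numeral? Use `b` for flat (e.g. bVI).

The root Db is the lowered 7th scale degree — diatonically Eb major has D there. Db–F–Ab is a major chord — the form found in Eb minor, not the diatonic vii° (Ddim). Borrowed into Eb major it is written bVII.

bVII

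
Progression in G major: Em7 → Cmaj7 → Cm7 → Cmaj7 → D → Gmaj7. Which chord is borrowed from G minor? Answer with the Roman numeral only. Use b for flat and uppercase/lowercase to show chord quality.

G major has the diatonic set G, Am, Bm, C, D, Em, F#dim. Em7, Cmaj7, D and Gmaj7 all belong to that set. Cm7 (C–Eb–G–Bb) doesn't fit — on degree 4 G major would have C (IV). Cm7 is the degree-4 chord of G minor, so it is the borrowed iv7.

iv7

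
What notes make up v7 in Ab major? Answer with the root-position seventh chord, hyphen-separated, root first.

v7 is built on scale degree 5, which is Eb in both Ab major and its parallel. Building the minor-seventh chord from the parallel minor on Eb: Eb–Gb–Bb–Db.

Eb-Gb-Bb-Db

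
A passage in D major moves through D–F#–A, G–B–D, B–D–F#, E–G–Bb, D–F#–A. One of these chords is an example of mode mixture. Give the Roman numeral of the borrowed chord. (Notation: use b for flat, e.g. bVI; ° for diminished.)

In D major the diatonic chords are D, Em, F#m, G, A, Bm, C#dim. D–F#–A = D, G–B–D = G and B–D–F# = Bm all belong to that set. E–G–Bb doesn't fit — on degree 2 D major would have Em (ii). Edim is the degree-2 chord of D minor, so it is the borrowed ii°.

ii°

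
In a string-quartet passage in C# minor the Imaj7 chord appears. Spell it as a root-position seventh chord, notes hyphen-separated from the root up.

Imaj7 is built on scale degree 1, which is C# in both C# minor and its parallel. In C# major the chord on C# is C#–E#–G#–B#.

C#-E#-G#-B#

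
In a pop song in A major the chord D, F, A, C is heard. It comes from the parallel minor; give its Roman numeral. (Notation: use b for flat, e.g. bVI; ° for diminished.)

The root D is the diatonic 4th degree of A major; the borrowing shows in the chord quality. Diatonically A major has D (IV) on that degree; D–F–A–C is instead the minor-seventh chord native to A minor, so it takes the label iv7.

iv7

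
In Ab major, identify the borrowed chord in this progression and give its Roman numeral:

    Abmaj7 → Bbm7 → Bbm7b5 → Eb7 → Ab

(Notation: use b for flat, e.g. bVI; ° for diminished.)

iiø7

In Ab major the diatonic chords are Ab, Bbm, Cm, Db, Eb, Fm, Gdim. Abmaj7, Bbm7, Eb7 and Ab are all diatonic. Bbm7b5 (Bb–Db–Fb–Ab) is not: scale degree 2 in Ab major carries Bbm (ii). In Ab minor the chord on that degree is Bbm7b5, so here it functions as iiø7, borrowed from the parallel minor.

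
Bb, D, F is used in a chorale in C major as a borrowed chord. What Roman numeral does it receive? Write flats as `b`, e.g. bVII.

Bb is the lowered form of scale degree 7 in C major (the diatonic degree 7 is B). The diatonic chord on degree 7 would be Bdim (vii°), but Bb–D–F is the major chord from C minor. As a borrowed chord it is labeled bVII.

bVII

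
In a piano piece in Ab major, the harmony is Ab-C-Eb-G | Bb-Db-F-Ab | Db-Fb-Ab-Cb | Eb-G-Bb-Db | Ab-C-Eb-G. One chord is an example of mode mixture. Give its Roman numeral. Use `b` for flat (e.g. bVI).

Ab major has the diatonic set Ab, Bbm, Cm, Db, Eb, Fm, Gdim. Of the given chords, Ab–C–Eb–G = Abmaj7, Bb–Db–F–Ab = Bbm7 and Eb–G–Bb–Db = Eb7 are diatonic. Db–Fb–Ab–Cb doesn't fit — on degree 4 Ab major would have Db (IV). Dbm7 is the degree-4 chord of Ab minor, so it is the borrowed iv7.

iv7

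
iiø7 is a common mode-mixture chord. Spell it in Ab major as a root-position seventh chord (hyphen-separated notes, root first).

Bb-Db-Fb-Ab

The root, Bb, is scale degree 2 — the same note in Ab major and Ab minor; only the chord quality changes. Stacking thirds in Ab minor on Bb gives Bb–Db–Fb–Ab.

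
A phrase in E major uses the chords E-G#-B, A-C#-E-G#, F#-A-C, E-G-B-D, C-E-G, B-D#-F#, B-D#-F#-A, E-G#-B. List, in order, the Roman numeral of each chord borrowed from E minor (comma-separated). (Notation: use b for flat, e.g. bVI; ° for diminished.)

E major has the diatonic set E, F#m, G#m, A, B, C#m, D#dim. E–G#–B = E, A–C#–E–G# = Amaj7, B–D#–F# = B and B–D#–F#–A = B7 all belong to that set. F#–A–C is not: scale degree 2 in E major carries F#m (ii). In E minor the chord on that degree is F#dim, so here it functions as ii°, borrowed from the parallel minor. But E–G–B–D is foreign: the diatonic I on degree 1 is E, whereas Em7 comes from E minor. It is labeled i7. But C–E–G is foreign: the diatonic vi on degree 6 is C#m, whereas C comes from E minor. It is labeled bVI.

ii°, i7, bVI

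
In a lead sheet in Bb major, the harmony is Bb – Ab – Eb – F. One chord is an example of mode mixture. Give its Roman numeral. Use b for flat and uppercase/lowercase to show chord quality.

In Bb major the diatonic chords are Bb, Cm, Dm, Eb, F, Gm, Adim. Bb, Eb and F are all diatonic. Ab (Ab–C–Eb) is not: scale degree 7 in Bb major carries Adim (vii°). In Bb minor the chord on that degree is Ab, so here it functions as bVII, borrowed from the parallel minor.

bVII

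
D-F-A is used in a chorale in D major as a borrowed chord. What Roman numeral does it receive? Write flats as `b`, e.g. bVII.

i

The root D is the diatonic 1st degree of D major; the borrowing shows in the chord quality. D–F–A is a minor chord — the form found in D minor, not the diatonic I (D). Borrowed into D major it is written i.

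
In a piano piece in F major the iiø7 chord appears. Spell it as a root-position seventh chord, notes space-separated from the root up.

The root, G, is scale degree 2 — the same note in F major and F minor; only the chord quality changes. Stacking thirds in F minor on G gives G–Bb–Db–F.

G Bb Db F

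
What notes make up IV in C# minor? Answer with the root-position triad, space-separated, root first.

F# A# C#

The root, F#, is scale degree 4 — the same note in C# minor and C# major; only the chord quality changes. Building the major chord from the parallel major on F#: F#–A#–C#.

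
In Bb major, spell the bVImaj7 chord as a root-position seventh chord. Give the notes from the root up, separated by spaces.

Gb Bb Db F

Scale degree 6 in Bb major is G. bVImaj7 uses the lowered form, Gb, taken from Bb minor. Stacking thirds in Bb minor on Gb gives Gb–Bb–Db–F.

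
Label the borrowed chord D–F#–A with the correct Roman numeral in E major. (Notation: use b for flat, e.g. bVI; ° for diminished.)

bVII

D is the lowered form of scale degree 7 in E major (the diatonic degree 7 is D#). Diatonically E major has D#dim (vii°) on that degree; D–F#–A is instead the major chord native to E minor, so it takes the label bVII.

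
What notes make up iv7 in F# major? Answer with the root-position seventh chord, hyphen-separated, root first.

iv7 is built on scale degree 4, which is B in both F# major and its parallel. In F# minor the chord on B is B–D–F#–A.

B-D-F#-A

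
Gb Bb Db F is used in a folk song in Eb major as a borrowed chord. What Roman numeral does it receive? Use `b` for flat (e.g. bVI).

bIIImaj7

Gb is the lowered form of scale degree 3 in Eb major (the diatonic degree 3 is G). The diatonic chord on degree 3 would be Gm (iii), but Gb–Bb–Db–F is the major-seventh chord from Eb minor. As a borrowed chord it is labeled bIIImaj7.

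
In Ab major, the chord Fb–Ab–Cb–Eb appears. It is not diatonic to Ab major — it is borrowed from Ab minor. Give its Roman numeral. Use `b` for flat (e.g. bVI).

bVImaj7

In Ab major scale degree 6 is F; Fb is its lowered form, from Ab minor. Fb–Ab–Cb–Eb is a major-seventh chord — the form found in Ab minor, not the diatonic vi (Fm). Borrowed into Ab major it is written bVImaj7.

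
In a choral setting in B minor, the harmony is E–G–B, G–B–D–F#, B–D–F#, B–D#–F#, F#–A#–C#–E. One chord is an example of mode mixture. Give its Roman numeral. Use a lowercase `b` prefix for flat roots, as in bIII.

I

In B minor (with V from harmonic minor) the diatonic chords are Bm, C#dim, D, Em, F#, G, A. E–G–B = Em, G–B–D–F# = Gmaj7, B–D–F# = Bm and F#–A#–C#–E = F#7 all belong to that set. B–D#–F# is not: scale degree 1 in B minor carries Bm (i). In B major the chord on that degree is B, so here it functions as I, borrowed from the parallel major.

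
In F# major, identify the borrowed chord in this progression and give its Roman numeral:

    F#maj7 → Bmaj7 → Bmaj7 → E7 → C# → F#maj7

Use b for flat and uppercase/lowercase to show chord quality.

bVII7

F# major has the diatonic set F#, G#m, A#m, B, C#, D#m, E#dim. F#maj7, Bmaj7 and C# all belong to that set. But E7 (E–G#–B–D) is foreign: the diatonic vii° on degree 7 is E#dim, whereas E7 comes from F# minor. It is labeled bVII7.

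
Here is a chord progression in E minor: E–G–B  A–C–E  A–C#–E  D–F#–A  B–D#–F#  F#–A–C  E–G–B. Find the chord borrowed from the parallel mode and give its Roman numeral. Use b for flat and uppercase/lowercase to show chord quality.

In E minor (with V from harmonic minor) the diatonic chords are Em, F#dim, G, Am, B, C, D. E–G–B = Em, A–C–E = Am, D–F#–A = D, B–D#–F# = B and F#–A–C = F#dim all belong to that set. But A–C#–E is foreign: the diatonic iv on degree 4 is Am, whereas A comes from E major. It is labeled IV.

IV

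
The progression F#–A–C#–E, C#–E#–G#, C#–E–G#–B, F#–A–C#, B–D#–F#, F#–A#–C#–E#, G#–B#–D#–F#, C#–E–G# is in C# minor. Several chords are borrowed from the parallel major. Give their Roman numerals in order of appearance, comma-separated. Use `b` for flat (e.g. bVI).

The diatonic triads in C# minor (with V from harmonic minor) are C#m, D#dim, E, F#m, G#, A, B. F#–A–C#–E = F#m7, C#–E–G#–B = C#m7, F#–A–C# = F#m, B–D#–F# = B, G#–B#–D#–F# = G#7 and C#–E–G# = C#m are all diatonic. C#–E#–G# is not: scale degree 1 in C# minor carries C#m (i). In C# major the chord on that degree is C#, so here it functions as I, borrowed from the parallel major. F#–A#–C#–E# doesn't fit — on degree 4 C# minor would have F#m (iv). F#maj7 is the degree-4 chord of C# major, so it is the borrowed IVmaj7.

I, IVmaj7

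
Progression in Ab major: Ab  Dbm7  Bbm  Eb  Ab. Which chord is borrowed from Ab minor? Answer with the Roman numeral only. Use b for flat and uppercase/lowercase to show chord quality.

The diatonic triads in Ab major are Ab, Bbm, Cm, Db, Eb, Fm, Gdim. Of the given chords, Ab, Bbm and Eb are diatonic. Dbm7 (Db–Fb–Ab–Cb) is not: scale degree 4 in Ab major carries Db (IV). In Ab minor the chord on that degree is Dbm7, so here it functions as iv7, borrowed from the parallel minor.

iv7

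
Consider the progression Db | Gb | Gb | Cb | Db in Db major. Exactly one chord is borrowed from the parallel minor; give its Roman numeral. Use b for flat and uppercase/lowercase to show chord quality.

bVII

Db major has the diatonic set Db, Ebm, Fm, Gb, Ab, Bbm, Cdim. Of the given chords, Db and Gb are diatonic. But Cb (Cb–Eb–Gb) is foreign: the diatonic vii° on degree 7 is Cdim, whereas Cb comes from Db minor. It is labeled bVII.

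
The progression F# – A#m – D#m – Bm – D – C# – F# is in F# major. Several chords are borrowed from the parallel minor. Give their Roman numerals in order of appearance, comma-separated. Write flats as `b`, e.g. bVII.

iv, bVI

In F# major the diatonic chords are F#, G#m, A#m, B, C#, D#m, E#dim. Of the given chords, F#, A#m, D#m and C# are diatonic. Bm (B–D–F#) doesn't fit — on degree 4 F# major would have B (IV). Bm is the degree-4 chord of F# minor, so it is the borrowed iv. D (D–F#–A) is not: scale degree 6 in F# major carries D#m (vi). In F# minor the chord on that degree is D, so here it functions as bVI, borrowed from the parallel minor.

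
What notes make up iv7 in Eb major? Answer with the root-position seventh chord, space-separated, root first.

Ab Cb Eb Gb

iv7 is built on scale degree 4, which is Ab in both Eb major and its parallel. Building the minor-seventh chord from the parallel minor on Ab: Ab–Cb–Eb–Gb.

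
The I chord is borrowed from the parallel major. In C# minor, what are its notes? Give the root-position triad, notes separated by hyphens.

I is built on scale degree 1, which is C# in both C# minor and its parallel. In C# major the chord on C# is C#–E#–G#.

C#-E#-G#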